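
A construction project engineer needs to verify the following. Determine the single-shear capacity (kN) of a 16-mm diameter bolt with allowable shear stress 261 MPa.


A = pi * d^2 / 4 = pi * 16^2 / 4 = 201.0619 mm^2
V = f_v * A / 1000 = 261 * 201.0619 / 1000
= 52.4772 kN

52.4772 kN


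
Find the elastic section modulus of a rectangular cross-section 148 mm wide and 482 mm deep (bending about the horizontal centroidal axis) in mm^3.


S = b * h^2 / 6
= 148 * 482^2 / 6
= 148 * 232324 / 6
= 5730658.67 mm^3

5730658.67 mm^3


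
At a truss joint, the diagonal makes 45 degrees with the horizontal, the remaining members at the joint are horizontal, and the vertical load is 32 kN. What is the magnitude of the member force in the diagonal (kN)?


At the joint, only the diagonal has a vertical component, so vertical equilibrium gives:
F * sin(45) = 32
F = 32 / sin(45)
= 32 / 0.707107
= 45.25 kN

45.25 kN


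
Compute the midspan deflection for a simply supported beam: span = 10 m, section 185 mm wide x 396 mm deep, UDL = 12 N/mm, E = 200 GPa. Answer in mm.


I = 185 * 396^3 / 12 = 957361680.0 mm^4
L = 10000.0 mm, w = 12 N/mm, E = 200000.0 MPa
delta = 5 * w * L^4 / (384 * E * I)
= 5 * 12 * 10000.0^4 / (384 * 200000.0 * 957361680.0)
= 8.1604 mm

8.1604 mm


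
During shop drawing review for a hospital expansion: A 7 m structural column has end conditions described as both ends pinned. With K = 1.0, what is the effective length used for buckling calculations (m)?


L_eff = K * L
= 1.0 * 7
= 7.0 m

7.0 m


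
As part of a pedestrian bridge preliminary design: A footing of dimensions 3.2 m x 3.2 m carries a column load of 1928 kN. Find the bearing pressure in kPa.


A = 3.2 * 3.2 = 10.24 m^2
q = P / A = 1928 / 10.24
= 188.2812 kPa

188.2812 kPa


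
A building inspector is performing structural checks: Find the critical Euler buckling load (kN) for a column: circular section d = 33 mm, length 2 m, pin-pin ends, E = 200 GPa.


I = pi * d^4 / 64 = 58213.76 mm^4
L = 2000.0 mm
P_cr = pi^2 * E * I / L^2
= 9.8696 * 200000.0 * 58213.76 / 2000.0^2
= 28727.34 N = 28.7273 kN

28.7273 kN


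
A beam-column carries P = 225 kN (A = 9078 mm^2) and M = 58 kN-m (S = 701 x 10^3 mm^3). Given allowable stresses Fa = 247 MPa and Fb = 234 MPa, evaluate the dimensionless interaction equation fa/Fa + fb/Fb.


f_a = P / A = 225000.0 / 9078 = 24.7852 MPa
f_b = M / S = 58000000.0 / 701000.0 = 82.7389 MPa
Ratio = f_a / Fa + f_b / Fb
= 24.7852 / 247 + 82.7389 / 234
= 0.4539 (dimensionless)

0.4539 (dimensionless)


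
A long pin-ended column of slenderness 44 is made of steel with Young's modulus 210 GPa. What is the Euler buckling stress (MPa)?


sigma_cr = pi^2 * E / lambda^2
= 9.8696 * 210000.0 / 44^2
= 9.8696 * 210000.0 / 1936
= 1070.5666 MPa

1070.5666 MPa


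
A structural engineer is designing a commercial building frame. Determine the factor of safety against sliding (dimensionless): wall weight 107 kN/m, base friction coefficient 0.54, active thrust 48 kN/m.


Resisting force = mu * W = 0.54 * 107 = 57.78 kN/m
FOS = Resisting / Driving = 57.78 / 48
= 1.2038 (dimensionless)

1.2038 (dimensionless)


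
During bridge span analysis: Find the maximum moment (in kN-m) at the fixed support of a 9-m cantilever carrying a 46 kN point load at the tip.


For a cantilever with a point load at the free end:
M_max = P * L = 46 * 9 = 414 kN-m

414 kN-m


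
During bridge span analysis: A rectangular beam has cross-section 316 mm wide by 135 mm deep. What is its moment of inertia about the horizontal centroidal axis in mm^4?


I = b * h^3 / 12
= 316 * 135^3 / 12
= 316 * 2460375 / 12
= 64789875.0 mm^4

64789875.0 mm^4


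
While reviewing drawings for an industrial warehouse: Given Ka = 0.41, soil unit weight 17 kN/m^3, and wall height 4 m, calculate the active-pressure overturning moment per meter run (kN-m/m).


Pa = 0.5 * Ka * gamma * H^2
= 0.5 * 0.41 * 17 * 4^2
= 55.76 kN/m
Arm = H / 3 = 4 / 3 = 1.3333 m
Mo = Pa * arm = Pa * H / 3 = 55.76 * 4 / 3 = 74.3467 kN-m/m

74.3467 kN-m/m


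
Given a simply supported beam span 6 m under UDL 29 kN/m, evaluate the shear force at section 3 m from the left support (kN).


R_A = w * L / 2 = 29 * 6 / 2 = 87.0 kN
V(x) = R_A - w * x = 87.0 - 29 * 3
= 0.0 kN

0.0 kN


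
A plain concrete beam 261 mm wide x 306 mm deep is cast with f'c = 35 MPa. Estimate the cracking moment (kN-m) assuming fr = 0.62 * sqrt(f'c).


fr = 0.62 * sqrt(35) = 0.62 * 5.9161 = 3.668 MPa
I = 261 * 306^3 / 12 = 623194398.0 mm^4
y_t = 153.0 mm
M_cr = fr * I / y_t = 3.668 * 623194398.0 / 153.0 N-mm
= 14.9402 kN-m

14.9402 kN-m


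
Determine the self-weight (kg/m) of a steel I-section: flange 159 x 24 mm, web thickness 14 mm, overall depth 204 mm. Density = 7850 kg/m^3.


A_flanges = 2 * 159 * 24 = 7632 mm^2
A_web = (204 - 2 * 24) * 14 = 2184 mm^2
A_total = 7632 + 2184 = 9816 mm^2 = 0.009816 m^2
Weight = rho * A = 7850 * 0.009816 = 77.0556 kg/m

77.0556 kg/m


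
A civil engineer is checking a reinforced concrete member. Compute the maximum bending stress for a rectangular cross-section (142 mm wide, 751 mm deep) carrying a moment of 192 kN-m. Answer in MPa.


I = b * h^3 / 12 = 142 * 751^3 / 12 = 5012182886.83 mm^4
y = h / 2 = 751 / 2 = 375.5 mm
M = 192 kN-m = 192000000.0 N-mm
sigma = M * y / I = 192000000.0 * 375.5 / 5012182886.83
= 14.38 MPa

14.38 MPa


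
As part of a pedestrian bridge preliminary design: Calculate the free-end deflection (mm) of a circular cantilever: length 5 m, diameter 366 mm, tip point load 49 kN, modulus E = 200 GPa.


I = pi * d^4 / 64 = pi * 366^4 / 64 = 880834345.46 mm^4
L = 5000.0 mm, P = 49000.0 N, E = 200000.0 MPa
delta = P * L^3 / (3 * E * I)
= 49000.0 * 5000.0^3 / (3 * 200000.0 * 880834345.46)
= 11.5894 mm

11.5894 mm


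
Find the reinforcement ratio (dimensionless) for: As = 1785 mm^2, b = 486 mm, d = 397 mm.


rho = As / (b * d)
= 1785 / (486 * 397)
= 1785 / 192942
= 0.009251 (dimensionless)

0.009251 (dimensionless)


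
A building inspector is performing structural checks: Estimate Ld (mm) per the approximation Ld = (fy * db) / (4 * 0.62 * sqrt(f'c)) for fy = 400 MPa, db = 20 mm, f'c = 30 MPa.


Ld = (fy * db) / (4 * 0.62 * sqrt(f'c))
= (400 * 20) / (4 * 0.62 * sqrt(30))
= 8000 / 13.5835
= 588.95 mm

588.95 mm


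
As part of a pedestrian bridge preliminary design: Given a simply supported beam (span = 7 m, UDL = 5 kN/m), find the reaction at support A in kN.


Total load = w * L = 5 * 7 = 35 kN
By symmetry, each reaction R = total / 2 = 35 / 2 = 17.5 kN

17.5 kN


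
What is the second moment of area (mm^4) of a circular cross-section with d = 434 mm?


r = d / 2 = 434 / 2 = 217.0 mm
I = pi * r^4 / 4 = pi * 217.0^4 / 4
= 1741521405.12 mm^4

1741521405.12 mm^4


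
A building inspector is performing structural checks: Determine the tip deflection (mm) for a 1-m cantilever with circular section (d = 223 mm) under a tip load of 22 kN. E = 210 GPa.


I = pi * d^4 / 64 = pi * 223^4 / 64 = 121391799.92 mm^4
L = 1000.0 mm, P = 22000.0 N, E = 210000.0 MPa
delta = P * L^3 / (3 * E * I)
= 22000.0 * 1000.0^3 / (3 * 210000.0 * 121391799.92)
= 0.2877 mm

0.2877 mm


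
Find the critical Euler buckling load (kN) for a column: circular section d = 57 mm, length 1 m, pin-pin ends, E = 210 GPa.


I = pi * d^4 / 64 = 518166.49 mm^4
L = 1000.0 mm
P_cr = pi^2 * E * I / L^2
= 9.8696 * 210000.0 * 518166.49 / 1000.0^2
= 1073960.63 N = 1073.9606 kN

1073.9606 kN


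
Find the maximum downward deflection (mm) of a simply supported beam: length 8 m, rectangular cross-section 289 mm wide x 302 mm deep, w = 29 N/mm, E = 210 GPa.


I = 289 * 302^3 / 12 = 663341892.67 mm^4
L = 8000.0 mm, w = 29 N/mm, E = 210000.0 MPa
delta = 5 * w * L^4 / (384 * E * I)
= 5 * 29 * 8000.0^4 / (384 * 210000.0 * 663341892.67)
= 11.103 mm

11.103 mm


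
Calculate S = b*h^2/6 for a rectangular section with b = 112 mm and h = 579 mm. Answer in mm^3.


S = b * h^2 / 6
= 112 * 579^2 / 6
= 112 * 335241 / 6
= 6257832.0 mm^3

6257832.0 mm^3


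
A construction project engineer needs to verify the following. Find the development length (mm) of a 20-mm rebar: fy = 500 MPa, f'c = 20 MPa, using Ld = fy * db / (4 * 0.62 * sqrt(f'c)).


Ld = (fy * db) / (4 * 0.62 * sqrt(f'c))
= (500 * 20) / (4 * 0.62 * sqrt(20))
= 10000 / 11.0909
= 901.64 mm

901.64 mm


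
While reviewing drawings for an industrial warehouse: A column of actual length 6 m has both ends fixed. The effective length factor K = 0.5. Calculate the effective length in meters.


L_eff = K * L
= 0.5 * 6
= 3.0 m

3.0 m


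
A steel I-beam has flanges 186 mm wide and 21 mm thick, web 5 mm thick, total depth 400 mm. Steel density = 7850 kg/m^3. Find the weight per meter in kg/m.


A_flanges = 2 * 186 * 21 = 7812 mm^2
A_web = (400 - 2 * 21) * 5 = 1790 mm^2
A_total = 7812 + 1790 = 9602 mm^2 = 0.009602 m^2
Weight = rho * A = 7850 * 0.009602 = 75.3757 kg/m

75.3757 kg/m


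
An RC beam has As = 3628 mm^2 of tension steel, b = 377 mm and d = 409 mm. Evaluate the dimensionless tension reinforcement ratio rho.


rho = As / (b * d)
= 3628 / (377 * 409)
= 3628 / 154193
= 0.023529 (dimensionless)

0.023529 (dimensionless)


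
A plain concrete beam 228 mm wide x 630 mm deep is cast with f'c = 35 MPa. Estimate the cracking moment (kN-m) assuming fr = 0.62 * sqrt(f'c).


fr = 0.62 * sqrt(35) = 0.62 * 5.9161 = 3.668 MPa
I = 228 * 630^3 / 12 = 4750893000.0 mm^4
y_t = 315.0 mm
M_cr = fr * I / y_t = 3.668 * 4750893000.0 / 315.0 N-mm
= 55.321 kN-m

55.321 kN-m


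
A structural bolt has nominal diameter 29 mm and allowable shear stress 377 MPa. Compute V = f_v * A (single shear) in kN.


A = pi * d^2 / 4 = pi * 29^2 / 4 = 660.5199 mm^2
V = f_v * A / 1000 = 377 * 660.5199 / 1000
= 249.016 kN

249.016 kN


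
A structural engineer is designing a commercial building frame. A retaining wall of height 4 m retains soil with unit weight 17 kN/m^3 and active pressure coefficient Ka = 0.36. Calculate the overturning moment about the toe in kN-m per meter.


Pa = 0.5 * Ka * gamma * H^2
= 0.5 * 0.36 * 17 * 4^2
= 48.96 kN/m
Arm = H / 3 = 4 / 3 = 1.3333 m
Mo = Pa * arm = Pa * H / 3 = 48.96 * 4 / 3 = 65.28 kN-m/m

65.28 kN-m/m


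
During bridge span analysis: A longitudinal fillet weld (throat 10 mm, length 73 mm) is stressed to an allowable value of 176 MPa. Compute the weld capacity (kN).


Strength = throat * length * allowable stress
= 10 * 73 * 176 N
= 128480 N
= 128.48 kN

128.48 kN


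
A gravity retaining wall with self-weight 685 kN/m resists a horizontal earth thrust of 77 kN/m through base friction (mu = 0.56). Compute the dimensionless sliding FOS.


Resisting force = mu * W = 0.56 * 685 = 383.6 kN/m
FOS = Resisting / Driving = 383.6 / 77
= 4.9818 (dimensionless)

4.9818 (dimensionless)


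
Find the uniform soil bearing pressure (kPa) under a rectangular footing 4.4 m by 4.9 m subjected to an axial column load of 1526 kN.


A = 4.4 * 4.9 = 21.56 m^2
q = P / A = 1526 / 21.56
= 70.7792 kPa

70.7792 kPa


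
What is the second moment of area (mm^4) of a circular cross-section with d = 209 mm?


r = d / 2 = 209 / 2 = 104.5 mm
I = pi * r^4 / 4 = pi * 104.5^4 / 4
= 93660191.87 mm^4

93660191.87 mm^4


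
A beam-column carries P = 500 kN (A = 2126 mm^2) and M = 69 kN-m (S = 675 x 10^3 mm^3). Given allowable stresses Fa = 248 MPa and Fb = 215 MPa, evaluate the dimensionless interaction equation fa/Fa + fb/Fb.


f_a = P / A = 500000.0 / 2126 = 235.1834 MPa
f_b = M / S = 69000000.0 / 675000.0 = 102.2222 MPa
Ratio = f_a / Fa + f_b / Fb
= 235.1834 / 248 + 102.2222 / 215
= 1.4238 (dimensionless)

1.4238 (dimensionless)


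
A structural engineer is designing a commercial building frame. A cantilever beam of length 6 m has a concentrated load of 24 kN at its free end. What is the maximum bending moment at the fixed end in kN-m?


For a cantilever with a point load at the free end:
M_max = P * L = 24 * 6 = 144 kN-m

144 kN-m


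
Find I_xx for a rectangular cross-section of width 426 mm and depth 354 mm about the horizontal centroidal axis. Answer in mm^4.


I = b * h^3 / 12
= 426 * 354^3 / 12
= 426 * 44361864 / 12
= 1574846172.0 mm^4

1574846172.0 mm^4


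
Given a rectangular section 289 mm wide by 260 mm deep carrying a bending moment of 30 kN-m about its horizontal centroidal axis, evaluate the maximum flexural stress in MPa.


I = b * h^3 / 12 = 289 * 260^3 / 12 = 423288666.67 mm^4
y = h / 2 = 260 / 2 = 130.0 mm
M = 30 kN-m = 30000000.0 N-mm
sigma = M * y / I = 30000000.0 * 130.0 / 423288666.67
= 9.21 MPa

9.21 MPa


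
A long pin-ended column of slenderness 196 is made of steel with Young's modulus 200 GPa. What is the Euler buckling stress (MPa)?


sigma_cr = pi^2 * E / lambda^2
= 9.8696 * 200000.0 / 196^2
= 9.8696 * 200000.0 / 38416
= 51.3828 MPa

51.3828 MPa


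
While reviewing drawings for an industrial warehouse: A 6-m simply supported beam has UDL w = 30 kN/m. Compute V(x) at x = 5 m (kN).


R_A = w * L / 2 = 30 * 6 / 2 = 90.0 kN
V(x) = R_A - w * x = 90.0 - 30 * 5
= -60.0 kN

-60.0 kN


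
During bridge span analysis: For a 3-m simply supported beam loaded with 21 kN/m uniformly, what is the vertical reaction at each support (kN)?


Total load = w * L = 21 * 3 = 63 kN
By symmetry, each reaction R = total / 2 = 63 / 2 = 31.5 kN

31.5 kN


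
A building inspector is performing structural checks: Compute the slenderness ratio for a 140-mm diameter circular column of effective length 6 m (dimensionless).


Radius of gyration r = d / 4 = 140 / 4 = 35.0 mm
L_eff = 6000.0 mm
Slenderness ratio = L / r = 6000.0 / 35.0 = 171.43 (dimensionless)

171.43 (dimensionless)


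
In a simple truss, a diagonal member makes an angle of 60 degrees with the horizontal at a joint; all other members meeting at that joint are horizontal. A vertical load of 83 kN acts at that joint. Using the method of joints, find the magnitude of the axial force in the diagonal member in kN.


At the joint, only the diagonal has a vertical component, so vertical equilibrium gives:
F * sin(60) = 83
F = 83 / sin(60)
= 83 / 0.866025
= 95.84 kN

95.84 kN


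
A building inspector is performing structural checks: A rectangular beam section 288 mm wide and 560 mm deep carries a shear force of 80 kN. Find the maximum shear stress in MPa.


A = b * h = 288 * 560 = 161280 mm^2
V = 80 kN = 80000.0 N
tau_max = 1.5 * V / A = 1.5 * 80000.0 / 161280
= 0.744 MPa

0.744 MPa


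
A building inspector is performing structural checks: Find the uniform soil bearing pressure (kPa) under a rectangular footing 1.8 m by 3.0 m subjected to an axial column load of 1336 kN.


A = 1.8 * 3.0 = 5.4 m^2
q = P / A = 1336 / 5.4
= 247.4074 kPa

247.4074 kPa


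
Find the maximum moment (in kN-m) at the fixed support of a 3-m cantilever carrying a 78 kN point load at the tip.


For a cantilever with a point load at the free end:
M_max = P * L = 78 * 3 = 234 kN-m

234 kN-m


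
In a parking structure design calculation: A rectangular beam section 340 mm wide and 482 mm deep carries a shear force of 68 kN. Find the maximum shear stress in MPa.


A = b * h = 340 * 482 = 163880 mm^2
V = 68 kN = 68000.0 N
tau_max = 1.5 * V / A = 1.5 * 68000.0 / 163880
= 0.6224 MPa

0.6224 MPa


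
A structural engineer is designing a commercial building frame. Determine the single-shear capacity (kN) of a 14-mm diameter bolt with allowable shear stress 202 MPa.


A = pi * d^2 / 4 = pi * 14^2 / 4 = 153.938 mm^2
V = f_v * A / 1000 = 202 * 153.938 / 1000
= 31.0955 kN

31.0955 kN


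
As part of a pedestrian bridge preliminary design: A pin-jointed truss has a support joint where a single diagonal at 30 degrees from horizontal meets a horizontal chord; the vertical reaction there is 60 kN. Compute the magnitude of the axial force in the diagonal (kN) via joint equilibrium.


At the joint, only the diagonal has a vertical component, so vertical equilibrium gives:
F * sin(30) = 60
F = 60 / sin(30)
= 60 / 0.5
= 120.0 kN

120.0 kN


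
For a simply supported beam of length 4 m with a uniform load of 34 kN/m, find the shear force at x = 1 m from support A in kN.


R_A = w * L / 2 = 34 * 4 / 2 = 68.0 kN
V(x) = R_A - w * x = 68.0 - 34 * 1
= 34.0 kN

34.0 kN


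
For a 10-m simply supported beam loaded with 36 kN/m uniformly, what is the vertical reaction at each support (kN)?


Total load = w * L = 36 * 10 = 360 kN
By symmetry, each reaction R = total / 2 = 360 / 2 = 180.0 kN

180.0 kN


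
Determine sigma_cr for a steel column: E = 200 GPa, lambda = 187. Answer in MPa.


sigma_cr = pi^2 * E / lambda^2
= 9.8696 * 200000.0 / 187^2
= 9.8696 * 200000.0 / 34969
= 56.4477 MPa

56.4477 MPa


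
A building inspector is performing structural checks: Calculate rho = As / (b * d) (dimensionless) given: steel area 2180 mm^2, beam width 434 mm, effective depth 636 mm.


rho = As / (b * d)
= 2180 / (434 * 636)
= 2180 / 276024
= 0.007898 (dimensionless)

0.007898 (dimensionless)


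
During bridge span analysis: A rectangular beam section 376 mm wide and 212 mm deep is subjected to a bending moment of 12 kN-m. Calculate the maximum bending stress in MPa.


I = b * h^3 / 12 = 376 * 212^3 / 12 = 298548010.67 mm^4
y = h / 2 = 212 / 2 = 106.0 mm
M = 12 kN-m = 12000000.0 N-mm
sigma = M * y / I = 12000000.0 * 106.0 / 298548010.67
= 4.26 MPa

4.26 MPa


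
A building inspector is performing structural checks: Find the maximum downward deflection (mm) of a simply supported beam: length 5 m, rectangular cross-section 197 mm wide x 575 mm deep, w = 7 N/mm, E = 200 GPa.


I = 197 * 575^3 / 12 = 3120962239.58 mm^4
L = 5000.0 mm, w = 7 N/mm, E = 200000.0 MPa
delta = 5 * w * L^4 / (384 * E * I)
= 5 * 7 * 5000.0^4 / (384 * 200000.0 * 3120962239.58)
= 0.0913 mm

0.0913 mm


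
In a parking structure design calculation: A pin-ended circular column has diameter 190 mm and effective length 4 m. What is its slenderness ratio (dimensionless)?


Radius of gyration r = d / 4 = 190 / 4 = 47.5 mm
L_eff = 4000.0 mm
Slenderness ratio = L / r = 4000.0 / 47.5 = 84.21 (dimensionless)

84.21 (dimensionless)


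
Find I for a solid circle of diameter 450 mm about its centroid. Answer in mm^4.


r = d / 2 = 450 / 2 = 225.0 mm
I = pi * r^4 / 4 = pi * 225.0^4 / 4
= 2012889589.86 mm^4

2012889589.86 mm^4


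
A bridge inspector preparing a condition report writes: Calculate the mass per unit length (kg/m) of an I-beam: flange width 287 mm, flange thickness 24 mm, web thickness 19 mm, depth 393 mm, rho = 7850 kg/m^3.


A_flanges = 2 * 287 * 24 = 13776 mm^2
A_web = (393 - 2 * 24) * 19 = 6555 mm^2
A_total = 13776 + 6555 = 20331 mm^2 = 0.020331 m^2
Weight = rho * A = 7850 * 0.020331 = 159.5984 kg/m

159.5984 kg/m


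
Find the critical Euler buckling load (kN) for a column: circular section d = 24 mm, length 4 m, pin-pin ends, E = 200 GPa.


I = pi * d^4 / 64 = 16286.02 mm^4
L = 4000.0 mm
P_cr = pi^2 * E * I / L^2
= 9.8696 * 200000.0 * 16286.02 / 4000.0^2
= 2009.21 N = 2.0092 kN

2.0092 kN


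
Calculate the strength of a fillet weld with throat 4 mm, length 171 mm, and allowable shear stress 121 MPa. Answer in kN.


Strength = throat * length * allowable stress
= 4 * 171 * 121 N
= 82764 N
= 82.76 kN

82.76 kN


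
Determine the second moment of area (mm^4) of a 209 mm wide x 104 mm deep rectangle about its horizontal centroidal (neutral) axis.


I = b * h^3 / 12
= 209 * 104^3 / 12
= 209 * 1124864 / 12
= 19591381.33 mm^4

19591381.33 mm^4


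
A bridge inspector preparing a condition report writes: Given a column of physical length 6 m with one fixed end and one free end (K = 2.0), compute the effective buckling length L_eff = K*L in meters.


L_eff = K * L
= 2.0 * 6
= 12.0 m

12.0 m


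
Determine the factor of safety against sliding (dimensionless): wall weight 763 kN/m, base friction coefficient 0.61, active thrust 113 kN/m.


Resisting force = mu * W = 0.61 * 763 = 465.43 kN/m
FOS = Resisting / Driving = 465.43 / 113
= 4.1188 (dimensionless)

4.1188 (dimensionless)


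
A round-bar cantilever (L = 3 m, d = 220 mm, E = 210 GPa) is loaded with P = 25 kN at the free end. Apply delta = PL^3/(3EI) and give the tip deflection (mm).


I = pi * d^4 / 64 = pi * 220^4 / 64 = 114990145.1 mm^4
L = 3000.0 mm, P = 25000.0 N, E = 210000.0 MPa
delta = P * L^3 / (3 * E * I)
= 25000.0 * 3000.0^3 / (3 * 210000.0 * 114990145.1)
= 9.3176 mm

9.3176 mm


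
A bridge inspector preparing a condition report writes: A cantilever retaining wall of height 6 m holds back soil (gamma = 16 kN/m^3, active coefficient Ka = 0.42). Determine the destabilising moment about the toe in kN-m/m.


Pa = 0.5 * Ka * gamma * H^2
= 0.5 * 0.42 * 16 * 6^2
= 120.96 kN/m
Arm = H / 3 = 6 / 3 = 2.0 m
Mo = Pa * arm = Pa * H / 3 = 120.96 * 6 / 3 = 241.92 kN-m/m

241.92 kN-m/m


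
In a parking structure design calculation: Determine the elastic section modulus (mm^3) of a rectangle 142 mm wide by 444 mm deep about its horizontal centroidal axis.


S = b * h^2 / 6
= 142 * 444^2 / 6
= 142 * 197136 / 6
= 4665552.0 mm^3

4665552.0 mm^3


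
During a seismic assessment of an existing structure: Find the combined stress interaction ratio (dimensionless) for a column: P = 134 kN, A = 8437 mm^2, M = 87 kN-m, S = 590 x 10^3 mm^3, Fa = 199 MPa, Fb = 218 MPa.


f_a = P / A = 134000.0 / 8437 = 15.8824 MPa
f_b = M / S = 87000000.0 / 590000.0 = 147.4576 MPa
Ratio = f_a / Fa + f_b / Fb
= 15.8824 / 199 + 147.4576 / 218
= 0.7562 (dimensionless)

0.7562 (dimensionless)


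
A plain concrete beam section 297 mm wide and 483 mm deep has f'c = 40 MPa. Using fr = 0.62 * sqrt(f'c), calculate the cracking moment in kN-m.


fr = 0.62 * sqrt(40) = 0.62 * 6.3246 = 3.9212 MPa
I = 297 * 483^3 / 12 = 2788795028.25 mm^4
y_t = 241.5 mm
M_cr = fr * I / y_t = 3.9212 * 2788795028.25 / 241.5 N-mm
= 45.2815 kN-m

45.2815 kN-m


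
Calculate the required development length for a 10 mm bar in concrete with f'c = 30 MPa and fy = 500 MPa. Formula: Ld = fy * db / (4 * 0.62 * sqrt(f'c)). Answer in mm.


Ld = (fy * db) / (4 * 0.62 * sqrt(f'c))
= (500 * 10) / (4 * 0.62 * sqrt(30))
= 5000 / 13.5835
= 368.09 mm

368.09 mm


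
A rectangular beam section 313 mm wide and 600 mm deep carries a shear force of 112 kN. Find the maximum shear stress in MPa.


A = b * h = 313 * 600 = 187800 mm^2
V = 112 kN = 112000.0 N
tau_max = 1.5 * V / A = 1.5 * 112000.0 / 187800
= 0.8946 MPa

0.8946 MPa


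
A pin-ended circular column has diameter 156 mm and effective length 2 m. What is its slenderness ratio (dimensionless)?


Radius of gyration r = d / 4 = 156 / 4 = 39.0 mm
L_eff = 2000.0 mm
Slenderness ratio = L / r = 2000.0 / 39.0 = 51.28 (dimensionless)

51.28 (dimensionless)


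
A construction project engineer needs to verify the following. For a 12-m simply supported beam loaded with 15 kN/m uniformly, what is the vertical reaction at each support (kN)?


Total load = w * L = 15 * 12 = 180 kN
By symmetry, each reaction R = total / 2 = 180 / 2 = 90.0 kN

90.0 kN


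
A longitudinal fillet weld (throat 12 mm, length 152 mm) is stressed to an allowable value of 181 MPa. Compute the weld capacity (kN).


Strength = throat * length * allowable stress
= 12 * 152 * 181 N
= 330144 N
= 330.14 kN

330.14 kN


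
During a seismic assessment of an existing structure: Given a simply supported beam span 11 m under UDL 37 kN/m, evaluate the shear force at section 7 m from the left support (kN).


R_A = w * L / 2 = 37 * 11 / 2 = 203.5 kN
V(x) = R_A - w * x = 203.5 - 37 * 7
= -55.5 kN

-55.5 kN


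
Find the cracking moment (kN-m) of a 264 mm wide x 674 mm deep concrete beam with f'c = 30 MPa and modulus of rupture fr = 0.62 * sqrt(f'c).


fr = 0.62 * sqrt(30) = 0.62 * 5.4772 = 3.3959 MPa
I = 264 * 674^3 / 12 = 6736004528.0 mm^4
y_t = 337.0 mm
M_cr = fr * I / y_t = 3.3959 * 6736004528.0 / 337.0 N-mm
= 67.8773 kN-m

67.8773 kN-m


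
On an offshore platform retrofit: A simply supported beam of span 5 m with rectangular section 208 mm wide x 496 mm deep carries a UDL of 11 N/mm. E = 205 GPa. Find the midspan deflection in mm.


I = 208 * 496^3 / 12 = 2115081557.33 mm^4
L = 5000.0 mm, w = 11 N/mm, E = 205000.0 MPa
delta = 5 * w * L^4 / (384 * E * I)
= 5 * 11 * 5000.0^4 / (384 * 205000.0 * 2115081557.33)
= 0.2065 mm

0.2065 mm


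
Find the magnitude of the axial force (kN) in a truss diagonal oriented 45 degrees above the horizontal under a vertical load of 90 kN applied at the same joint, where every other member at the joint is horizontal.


At the joint, only the diagonal has a vertical component, so vertical equilibrium gives:
F * sin(45) = 90
F = 90 / sin(45)
= 90 / 0.707107
= 127.28 kN

127.28 kN


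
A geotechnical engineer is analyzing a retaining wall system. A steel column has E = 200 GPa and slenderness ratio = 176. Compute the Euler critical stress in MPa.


sigma_cr = pi^2 * E / lambda^2
= 9.8696 * 200000.0 / 176^2
= 9.8696 * 200000.0 / 30976
= 63.7242 MPa

63.7242 MPa


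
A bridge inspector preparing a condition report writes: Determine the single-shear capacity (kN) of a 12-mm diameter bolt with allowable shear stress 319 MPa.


A = pi * d^2 / 4 = pi * 12^2 / 4 = 113.0973 mm^2
V = f_v * A / 1000 = 319 * 113.0973 / 1000
= 36.0781 kN

36.0781 kN


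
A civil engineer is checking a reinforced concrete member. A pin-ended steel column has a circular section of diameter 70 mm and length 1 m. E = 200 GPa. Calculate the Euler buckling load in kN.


I = pi * d^4 / 64 = 1178588.12 mm^4
L = 1000.0 mm
P_cr = pi^2 * E * I / L^2
= 9.8696 * 200000.0 * 1178588.12 / 1000.0^2
= 2326439.7 N = 2326.4397 kN

2326.4397 kN


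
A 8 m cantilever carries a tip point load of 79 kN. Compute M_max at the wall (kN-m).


For a cantilever with a point load at the free end:
M_max = P * L = 79 * 8 = 632 kN-m

632 kN-m


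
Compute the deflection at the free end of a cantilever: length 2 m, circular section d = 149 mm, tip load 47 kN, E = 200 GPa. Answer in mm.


I = pi * d^4 / 64 = pi * 149^4 / 64 = 24194406.46 mm^4
L = 2000.0 mm, P = 47000.0 N, E = 200000.0 MPa
delta = P * L^3 / (3 * E * I)
= 47000.0 * 2000.0^3 / (3 * 200000.0 * 24194406.46)
= 25.9013 mm

25.9013 mm


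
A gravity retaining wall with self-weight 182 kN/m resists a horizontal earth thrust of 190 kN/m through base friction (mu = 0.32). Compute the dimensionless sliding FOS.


Resisting force = mu * W = 0.32 * 182 = 58.24 kN/m
FOS = Resisting / Driving = 58.24 / 190
= 0.3065 (dimensionless)

0.3065 (dimensionless)


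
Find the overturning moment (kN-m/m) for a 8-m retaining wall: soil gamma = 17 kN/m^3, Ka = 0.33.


Pa = 0.5 * Ka * gamma * H^2
= 0.5 * 0.33 * 17 * 8^2
= 179.52 kN/m
Arm = H / 3 = 8 / 3 = 2.6667 m
Mo = Pa * arm = Pa * H / 3 = 179.52 * 8 / 3 = 478.72 kN-m/m

478.72 kN-m/m


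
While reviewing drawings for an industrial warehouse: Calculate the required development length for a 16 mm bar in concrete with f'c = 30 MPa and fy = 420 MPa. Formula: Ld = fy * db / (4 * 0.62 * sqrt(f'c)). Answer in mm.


Ld = (fy * db) / (4 * 0.62 * sqrt(f'c))
= (420 * 16) / (4 * 0.62 * sqrt(30))
= 6720 / 13.5835
= 494.72 mm

494.72 mm


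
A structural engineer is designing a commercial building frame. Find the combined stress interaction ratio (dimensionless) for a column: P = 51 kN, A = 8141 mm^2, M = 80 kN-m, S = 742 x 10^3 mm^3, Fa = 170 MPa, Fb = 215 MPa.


f_a = P / A = 51000.0 / 8141 = 6.2646 MPa
f_b = M / S = 80000000.0 / 742000.0 = 107.8167 MPa
Ratio = f_a / Fa + f_b / Fb
= 6.2646 / 170 + 107.8167 / 215
= 0.5383 (dimensionless)

0.5383 (dimensionless)


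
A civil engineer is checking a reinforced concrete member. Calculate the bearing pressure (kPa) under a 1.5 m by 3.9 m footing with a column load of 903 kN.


A = 1.5 * 3.9 = 5.85 m^2
q = P / A = 903 / 5.85
= 154.359 kPa

154.359 kPa


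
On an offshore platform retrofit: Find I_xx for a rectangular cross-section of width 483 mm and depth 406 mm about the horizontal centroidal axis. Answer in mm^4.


I = b * h^3 / 12
= 483 * 406^3 / 12
= 483 * 66923416 / 12
= 2693667494.0 mm^4

2693667494.0 mm^4


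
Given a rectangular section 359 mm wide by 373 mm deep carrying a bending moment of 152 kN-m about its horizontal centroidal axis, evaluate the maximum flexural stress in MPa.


I = b * h^3 / 12 = 359 * 373^3 / 12 = 1552528916.92 mm^4
y = h / 2 = 373 / 2 = 186.5 mm
M = 152 kN-m = 152000000.0 N-mm
sigma = M * y / I = 152000000.0 * 186.5 / 1552528916.92
= 18.26 MPa

18.26 MPa


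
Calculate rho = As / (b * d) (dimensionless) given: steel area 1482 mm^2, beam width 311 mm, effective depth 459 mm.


rho = As / (b * d)
= 1482 / (311 * 459)
= 1482 / 142749
= 0.010382 (dimensionless)

0.010382 (dimensionless)


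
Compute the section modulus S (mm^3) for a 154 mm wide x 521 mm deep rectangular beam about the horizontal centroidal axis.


S = b * h^2 / 6
= 154 * 521^2 / 6
= 154 * 271441 / 6
= 6966985.67 mm^3

6966985.67 mm^3


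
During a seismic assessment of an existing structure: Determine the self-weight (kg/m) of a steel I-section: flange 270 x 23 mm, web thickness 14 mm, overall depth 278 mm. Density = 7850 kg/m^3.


A_flanges = 2 * 270 * 23 = 12420 mm^2
A_web = (278 - 2 * 23) * 14 = 3248 mm^2
A_total = 12420 + 3248 = 15668 mm^2 = 0.015668 m^2
Weight = rho * A = 7850 * 0.015668 = 122.9938 kg/m

122.9938 kg/m


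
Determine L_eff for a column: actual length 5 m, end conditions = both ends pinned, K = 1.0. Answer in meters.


L_eff = K * L
= 1.0 * 5
= 5.0 m

5.0 m


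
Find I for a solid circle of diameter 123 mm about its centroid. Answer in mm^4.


r = d / 2 = 123 / 2 = 61.5 mm
I = pi * r^4 / 4 = pi * 61.5^4 / 4
= 11235446.72 mm^4

11235446.72 mm^4


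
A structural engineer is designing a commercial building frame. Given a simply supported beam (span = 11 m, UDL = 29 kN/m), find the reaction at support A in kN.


Total load = w * L = 29 * 11 = 319 kN
By symmetry, each reaction R = total / 2 = 319 / 2 = 159.5 kN

159.5 kN


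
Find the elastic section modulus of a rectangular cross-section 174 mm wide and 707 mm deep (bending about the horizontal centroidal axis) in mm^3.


S = b * h^2 / 6
= 174 * 707^2 / 6
= 174 * 499849 / 6
= 14495621.0 mm^3

14495621.0 mm^3


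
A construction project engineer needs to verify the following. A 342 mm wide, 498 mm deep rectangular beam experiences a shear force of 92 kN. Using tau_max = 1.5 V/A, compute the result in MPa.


A = b * h = 342 * 498 = 170316 mm^2
V = 92 kN = 92000.0 N
tau_max = 1.5 * V / A = 1.5 * 92000.0 / 170316
= 0.8103 MPa

0.8103 MPa


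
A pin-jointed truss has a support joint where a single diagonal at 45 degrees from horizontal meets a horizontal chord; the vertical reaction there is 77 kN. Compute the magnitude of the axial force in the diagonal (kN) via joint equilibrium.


At the joint, only the diagonal has a vertical component, so vertical equilibrium gives:
F * sin(45) = 77
F = 77 / sin(45)
= 77 / 0.707107
= 108.89 kN

108.89 kN


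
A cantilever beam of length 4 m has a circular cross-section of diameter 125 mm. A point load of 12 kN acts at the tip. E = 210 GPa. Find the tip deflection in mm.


I = pi * d^4 / 64 = pi * 125^4 / 64 = 11984224.91 mm^4
L = 4000.0 mm, P = 12000.0 N, E = 210000.0 MPa
delta = P * L^3 / (3 * E * I)
= 12000.0 * 4000.0^3 / (3 * 210000.0 * 11984224.91)
= 101.721 mm

101.721 mm


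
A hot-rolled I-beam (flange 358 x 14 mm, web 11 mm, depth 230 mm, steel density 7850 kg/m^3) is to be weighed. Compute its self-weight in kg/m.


A_flanges = 2 * 358 * 14 = 10024 mm^2
A_web = (230 - 2 * 14) * 11 = 2222 mm^2
A_total = 10024 + 2222 = 12246 mm^2 = 0.012246 m^2
Weight = rho * A = 7850 * 0.012246 = 96.1311 kg/m

96.1311 kg/m


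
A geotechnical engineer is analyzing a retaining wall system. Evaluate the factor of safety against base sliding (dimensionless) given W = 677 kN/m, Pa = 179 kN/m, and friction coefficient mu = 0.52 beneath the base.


Resisting force = mu * W = 0.52 * 677 = 352.04 kN/m
FOS = Resisting / Driving = 352.04 / 179
= 1.9667 (dimensionless)

1.9667 (dimensionless)


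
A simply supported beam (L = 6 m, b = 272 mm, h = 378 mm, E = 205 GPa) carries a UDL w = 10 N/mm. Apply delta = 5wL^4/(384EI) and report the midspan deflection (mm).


I = 272 * 378^3 / 12 = 1224230112.0 mm^4
L = 6000.0 mm, w = 10 N/mm, E = 205000.0 MPa
delta = 5 * w * L^4 / (384 * E * I)
= 5 * 10 * 6000.0^4 / (384 * 205000.0 * 1224230112.0)
= 0.6724 mm

0.6724 mm


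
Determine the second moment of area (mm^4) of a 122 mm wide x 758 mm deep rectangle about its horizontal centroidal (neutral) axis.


I = b * h^3 / 12
= 122 * 758^3 / 12
= 122 * 435519512 / 12
= 4427781705.33 mm^4

4427781705.33 mm^4


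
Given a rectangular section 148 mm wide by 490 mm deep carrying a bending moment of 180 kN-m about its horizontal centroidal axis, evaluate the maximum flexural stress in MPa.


I = b * h^3 / 12 = 148 * 490^3 / 12 = 1451004333.33 mm^4
y = h / 2 = 490 / 2 = 245.0 mm
M = 180 kN-m = 180000000.0 N-mm
sigma = M * y / I = 180000000.0 * 245.0 / 1451004333.33
= 30.39 MPa

30.39 MPa


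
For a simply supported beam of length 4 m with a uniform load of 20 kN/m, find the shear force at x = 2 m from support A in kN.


R_A = w * L / 2 = 20 * 4 / 2 = 40.0 kN
V(x) = R_A - w * x = 40.0 - 20 * 2
= 0.0 kN

0.0 kN


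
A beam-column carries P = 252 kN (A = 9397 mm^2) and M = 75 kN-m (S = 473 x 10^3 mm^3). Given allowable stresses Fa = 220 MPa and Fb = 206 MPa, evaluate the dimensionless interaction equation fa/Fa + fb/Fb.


f_a = P / A = 252000.0 / 9397 = 26.8171 MPa
f_b = M / S = 75000000.0 / 473000.0 = 158.5624 MPa
Ratio = f_a / Fa + f_b / Fb
= 26.8171 / 220 + 158.5624 / 206
= 0.8916 (dimensionless)

0.8916 (dimensionless)


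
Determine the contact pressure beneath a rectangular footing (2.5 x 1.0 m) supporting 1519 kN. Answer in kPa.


A = 2.5 * 1.0 = 2.5 m^2
q = P / A = 1519 / 2.5
= 607.6 kPa

607.6 kPa


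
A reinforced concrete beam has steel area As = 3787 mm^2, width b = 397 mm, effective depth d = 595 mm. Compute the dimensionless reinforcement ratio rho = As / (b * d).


rho = As / (b * d)
= 3787 / (397 * 595)
= 3787 / 236215
= 0.016032 (dimensionless)

0.016032 (dimensionless)


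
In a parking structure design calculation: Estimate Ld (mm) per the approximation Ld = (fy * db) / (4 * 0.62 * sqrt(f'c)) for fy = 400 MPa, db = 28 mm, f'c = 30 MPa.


Ld = (fy * db) / (4 * 0.62 * sqrt(f'c))
= (400 * 28) / (4 * 0.62 * sqrt(30))
= 11200 / 13.5835
= 824.53 mm

824.53 mm


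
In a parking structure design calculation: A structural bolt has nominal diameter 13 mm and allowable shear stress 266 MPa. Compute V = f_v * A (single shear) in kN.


A = pi * d^2 / 4 = pi * 13^2 / 4 = 132.7323 mm^2
V = f_v * A / 1000 = 266 * 132.7323 / 1000
= 35.3068 kN

35.3068 kN


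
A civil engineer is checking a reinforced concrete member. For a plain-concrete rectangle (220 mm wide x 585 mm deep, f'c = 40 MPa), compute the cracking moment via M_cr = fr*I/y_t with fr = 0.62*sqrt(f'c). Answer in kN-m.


fr = 0.62 * sqrt(40) = 0.62 * 6.3246 = 3.9212 MPa
I = 220 * 585^3 / 12 = 3670363125.0 mm^4
y_t = 292.5 mm
M_cr = fr * I / y_t = 3.9212 * 3670363125.0 / 292.5 N-mm
= 49.2045 kN-m

49.2045 kN-m


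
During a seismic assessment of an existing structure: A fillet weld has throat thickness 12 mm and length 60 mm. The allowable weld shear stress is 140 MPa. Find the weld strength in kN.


Strength = throat * length * allowable stress
= 12 * 60 * 140 N
= 100800 N
= 100.8 kN

100.8 kN


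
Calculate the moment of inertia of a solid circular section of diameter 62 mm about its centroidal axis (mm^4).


r = d / 2 = 62 / 2 = 31.0 mm
I = pi * r^4 / 4 = pi * 31.0^4 / 4
= 725331.7 mm^4

725331.7 mm^4


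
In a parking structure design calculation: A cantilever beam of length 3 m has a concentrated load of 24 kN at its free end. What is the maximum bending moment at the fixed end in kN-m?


For a cantilever with a point load at the free end:
M_max = P * L = 24 * 3 = 72 kN-m

72 kN-m


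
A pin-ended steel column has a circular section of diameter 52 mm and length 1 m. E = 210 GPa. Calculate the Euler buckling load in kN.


I = pi * d^4 / 64 = 358908.11 mm^4
L = 1000.0 mm
P_cr = pi^2 * E * I / L^2
= 9.8696 * 210000.0 * 358908.11 / 1000.0^2
= 743879.03 N = 743.879 kN

743.879 kN


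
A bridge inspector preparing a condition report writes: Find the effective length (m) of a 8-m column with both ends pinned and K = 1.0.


L_eff = K * L
= 1.0 * 8
= 8.0 m

8.0 m


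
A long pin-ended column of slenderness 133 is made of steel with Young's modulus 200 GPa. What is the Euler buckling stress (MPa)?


sigma_cr = pi^2 * E / lambda^2
= 9.8696 * 200000.0 / 133^2
= 9.8696 * 200000.0 / 17689
= 111.5903 MPa

111.5903 MPa


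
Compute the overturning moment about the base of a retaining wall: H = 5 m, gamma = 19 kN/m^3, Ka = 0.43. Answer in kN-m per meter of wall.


Pa = 0.5 * Ka * gamma * H^2
= 0.5 * 0.43 * 19 * 5^2
= 102.125 kN/m
Arm = H / 3 = 5 / 3 = 1.6667 m
Mo = Pa * arm = Pa * H / 3 = 102.125 * 5 / 3 = 170.2083 kN-m/m

170.2083 kN-m/m


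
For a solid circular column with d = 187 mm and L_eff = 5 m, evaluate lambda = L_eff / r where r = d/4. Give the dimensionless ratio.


Radius of gyration r = d / 4 = 187 / 4 = 46.75 mm
L_eff = 5000.0 mm
Slenderness ratio = L / r = 5000.0 / 46.75 = 106.95 (dimensionless)

106.95 (dimensionless)


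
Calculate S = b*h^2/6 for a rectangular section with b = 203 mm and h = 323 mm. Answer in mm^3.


S = b * h^2 / 6
= 203 * 323^2 / 6
= 203 * 104329 / 6
= 3529797.83 mm^3

3529797.83 mm^3


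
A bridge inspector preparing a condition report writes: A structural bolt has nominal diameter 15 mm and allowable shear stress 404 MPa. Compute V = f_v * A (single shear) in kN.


A = pi * d^2 / 4 = pi * 15^2 / 4 = 176.7146 mm^2
V = f_v * A / 1000 = 404 * 176.7146 / 1000
= 71.3927 kN

71.3927 kN


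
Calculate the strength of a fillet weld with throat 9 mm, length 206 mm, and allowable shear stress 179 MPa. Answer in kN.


Strength = throat * length * allowable stress
= 9 * 206 * 179 N
= 331866 N
= 331.87 kN

331.87 kN


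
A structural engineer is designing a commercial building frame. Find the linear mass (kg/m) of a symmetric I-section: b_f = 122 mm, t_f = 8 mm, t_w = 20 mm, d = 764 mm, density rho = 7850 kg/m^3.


A_flanges = 2 * 122 * 8 = 1952 mm^2
A_web = (764 - 2 * 8) * 20 = 14960 mm^2
A_total = 1952 + 14960 = 16912 mm^2 = 0.016912 m^2
Weight = rho * A = 7850 * 0.016912 = 132.7592 kg/m

132.7592 kg/m


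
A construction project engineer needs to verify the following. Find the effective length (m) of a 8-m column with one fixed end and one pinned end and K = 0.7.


L_eff = K * L
= 0.7 * 8
= 5.6 m

5.6 m


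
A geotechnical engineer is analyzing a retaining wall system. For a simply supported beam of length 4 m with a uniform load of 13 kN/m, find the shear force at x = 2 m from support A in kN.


R_A = w * L / 2 = 13 * 4 / 2 = 26.0 kN
V(x) = R_A - w * x = 26.0 - 13 * 2
= 0.0 kN

0.0 kN


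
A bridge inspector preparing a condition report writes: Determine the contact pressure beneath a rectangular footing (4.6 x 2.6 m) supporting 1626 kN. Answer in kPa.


A = 4.6 * 2.6 = 11.96 m^2
q = P / A = 1626 / 11.96
= 135.9532 kPa

135.9532 kPa


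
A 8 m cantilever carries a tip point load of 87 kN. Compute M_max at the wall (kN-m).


For a cantilever with a point load at the free end:
M_max = P * L = 87 * 8 = 696 kN-m

696 kN-m


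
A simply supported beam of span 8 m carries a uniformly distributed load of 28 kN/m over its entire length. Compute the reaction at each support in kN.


Total load = w * L = 28 * 8 = 224 kN
By symmetry, each reaction R = total / 2 = 224 / 2 = 112.0 kN

112.0 kN


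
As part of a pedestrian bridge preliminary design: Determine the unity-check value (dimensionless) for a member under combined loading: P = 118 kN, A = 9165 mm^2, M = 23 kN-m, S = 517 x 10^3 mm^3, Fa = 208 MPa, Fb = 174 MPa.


f_a = P / A = 118000.0 / 9165 = 12.8751 MPa
f_b = M / S = 23000000.0 / 517000.0 = 44.4874 MPa
Ratio = f_a / Fa + f_b / Fb
= 12.8751 / 208 + 44.4874 / 174
= 0.3176 (dimensionless)

0.3176 (dimensionless)
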